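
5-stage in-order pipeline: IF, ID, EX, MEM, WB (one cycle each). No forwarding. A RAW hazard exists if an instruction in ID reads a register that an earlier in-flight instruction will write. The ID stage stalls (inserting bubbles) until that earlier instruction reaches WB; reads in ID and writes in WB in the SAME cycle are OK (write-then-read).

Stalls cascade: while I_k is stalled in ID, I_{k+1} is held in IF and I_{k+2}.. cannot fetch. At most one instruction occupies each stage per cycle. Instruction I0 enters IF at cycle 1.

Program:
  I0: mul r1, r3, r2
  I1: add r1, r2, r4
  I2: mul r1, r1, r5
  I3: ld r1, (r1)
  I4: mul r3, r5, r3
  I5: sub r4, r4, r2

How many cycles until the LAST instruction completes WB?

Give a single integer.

I0 mul r1 <- r3,r2: IF@1 ID@2 stall=0 (-) EX@3 MEM@4 WB@5
I1 add r1 <- r2,r4: IF@2 ID@3 stall=0 (-) EX@4 MEM@5 WB@6
I2 mul r1 <- r1,r5: IF@3 ID@4 stall=2 (RAW on I1.r1 (WB@6)) EX@7 MEM@8 WB@9
I3 ld r1 <- r1: IF@4 ID@7 stall=2 (RAW on I2.r1 (WB@9)) EX@10 MEM@11 WB@12
I4 mul r3 <- r5,r3: IF@7 ID@10 stall=0 (-) EX@11 MEM@12 WB@13
I5 sub r4 <- r4,r2: IF@10 ID@11 stall=0 (-) EX@12 MEM@13 WB@14

Answer: 14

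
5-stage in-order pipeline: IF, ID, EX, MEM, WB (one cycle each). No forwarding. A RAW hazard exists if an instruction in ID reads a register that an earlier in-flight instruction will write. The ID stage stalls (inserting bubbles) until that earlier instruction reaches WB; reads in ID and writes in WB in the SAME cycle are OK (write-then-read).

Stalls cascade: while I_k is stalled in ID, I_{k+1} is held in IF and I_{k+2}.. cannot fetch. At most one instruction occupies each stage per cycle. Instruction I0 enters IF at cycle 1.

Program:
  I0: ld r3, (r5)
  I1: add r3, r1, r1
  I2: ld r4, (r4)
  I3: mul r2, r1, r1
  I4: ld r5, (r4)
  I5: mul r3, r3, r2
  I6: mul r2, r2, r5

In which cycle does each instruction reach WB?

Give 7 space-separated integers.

Answer: 5 6 7 8 10 11 13

Derivation:
I0 ld r3 <- r5: IF@1 ID@2 stall=0 (-) EX@3 MEM@4 WB@5
I1 add r3 <- r1,r1: IF@2 ID@3 stall=0 (-) EX@4 MEM@5 WB@6
I2 ld r4 <- r4: IF@3 ID@4 stall=0 (-) EX@5 MEM@6 WB@7
I3 mul r2 <- r1,r1: IF@4 ID@5 stall=0 (-) EX@6 MEM@7 WB@8
I4 ld r5 <- r4: IF@5 ID@6 stall=1 (RAW on I2.r4 (WB@7)) EX@8 MEM@9 WB@10
I5 mul r3 <- r3,r2: IF@6 ID@8 stall=0 (-) EX@9 MEM@10 WB@11
I6 mul r2 <- r2,r5: IF@8 ID@9 stall=1 (RAW on I4.r5 (WB@10)) EX@11 MEM@12 WB@13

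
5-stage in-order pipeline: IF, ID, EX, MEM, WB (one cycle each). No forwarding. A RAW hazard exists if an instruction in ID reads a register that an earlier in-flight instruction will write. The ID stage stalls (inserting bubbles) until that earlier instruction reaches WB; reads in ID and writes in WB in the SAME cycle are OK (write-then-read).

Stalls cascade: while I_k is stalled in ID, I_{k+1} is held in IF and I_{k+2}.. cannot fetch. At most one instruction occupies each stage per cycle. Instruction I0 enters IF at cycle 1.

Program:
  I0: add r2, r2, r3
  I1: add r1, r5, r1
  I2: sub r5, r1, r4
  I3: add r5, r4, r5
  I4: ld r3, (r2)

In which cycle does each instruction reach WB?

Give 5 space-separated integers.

Answer: 5 6 9 12 13

Derivation:
I0 add r2 <- r2,r3: IF@1 ID@2 stall=0 (-) EX@3 MEM@4 WB@5
I1 add r1 <- r5,r1: IF@2 ID@3 stall=0 (-) EX@4 MEM@5 WB@6
I2 sub r5 <- r1,r4: IF@3 ID@4 stall=2 (RAW on I1.r1 (WB@6)) EX@7 MEM@8 WB@9
I3 add r5 <- r4,r5: IF@4 ID@7 stall=2 (RAW on I2.r5 (WB@9)) EX@10 MEM@11 WB@12
I4 ld r3 <- r2: IF@7 ID@10 stall=0 (-) EX@11 MEM@12 WB@13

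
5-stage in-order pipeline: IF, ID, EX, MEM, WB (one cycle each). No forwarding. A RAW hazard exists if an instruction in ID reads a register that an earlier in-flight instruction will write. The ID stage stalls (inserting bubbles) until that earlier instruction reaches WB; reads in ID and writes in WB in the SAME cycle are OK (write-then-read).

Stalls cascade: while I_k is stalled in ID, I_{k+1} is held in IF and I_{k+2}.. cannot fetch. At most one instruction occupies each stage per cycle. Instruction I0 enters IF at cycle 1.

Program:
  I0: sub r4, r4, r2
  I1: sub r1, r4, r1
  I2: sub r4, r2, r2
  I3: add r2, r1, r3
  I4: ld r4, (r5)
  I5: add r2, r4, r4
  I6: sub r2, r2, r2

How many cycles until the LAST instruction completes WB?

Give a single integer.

I0 sub r4 <- r4,r2: IF@1 ID@2 stall=0 (-) EX@3 MEM@4 WB@5
I1 sub r1 <- r4,r1: IF@2 ID@3 stall=2 (RAW on I0.r4 (WB@5)) EX@6 MEM@7 WB@8
I2 sub r4 <- r2,r2: IF@3 ID@6 stall=0 (-) EX@7 MEM@8 WB@9
I3 add r2 <- r1,r3: IF@6 ID@7 stall=1 (RAW on I1.r1 (WB@8)) EX@9 MEM@10 WB@11
I4 ld r4 <- r5: IF@7 ID@9 stall=0 (-) EX@10 MEM@11 WB@12
I5 add r2 <- r4,r4: IF@9 ID@10 stall=2 (RAW on I4.r4 (WB@12)) EX@13 MEM@14 WB@15
I6 sub r2 <- r2,r2: IF@10 ID@13 stall=2 (RAW on I5.r2 (WB@15)) EX@16 MEM@17 WB@18

Answer: 18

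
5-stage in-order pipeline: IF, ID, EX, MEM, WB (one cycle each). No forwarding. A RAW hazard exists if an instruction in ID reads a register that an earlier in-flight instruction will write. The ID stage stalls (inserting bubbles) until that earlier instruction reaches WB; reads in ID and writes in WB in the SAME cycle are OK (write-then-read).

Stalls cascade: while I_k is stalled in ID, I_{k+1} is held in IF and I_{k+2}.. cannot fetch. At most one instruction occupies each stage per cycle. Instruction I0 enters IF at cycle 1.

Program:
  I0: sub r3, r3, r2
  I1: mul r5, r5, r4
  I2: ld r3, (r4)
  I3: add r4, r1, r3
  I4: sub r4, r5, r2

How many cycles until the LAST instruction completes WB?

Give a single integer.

Answer: 11

Derivation:
I0 sub r3 <- r3,r2: IF@1 ID@2 stall=0 (-) EX@3 MEM@4 WB@5
I1 mul r5 <- r5,r4: IF@2 ID@3 stall=0 (-) EX@4 MEM@5 WB@6
I2 ld r3 <- r4: IF@3 ID@4 stall=0 (-) EX@5 MEM@6 WB@7
I3 add r4 <- r1,r3: IF@4 ID@5 stall=2 (RAW on I2.r3 (WB@7)) EX@8 MEM@9 WB@10
I4 sub r4 <- r5,r2: IF@5 ID@8 stall=0 (-) EX@9 MEM@10 WB@11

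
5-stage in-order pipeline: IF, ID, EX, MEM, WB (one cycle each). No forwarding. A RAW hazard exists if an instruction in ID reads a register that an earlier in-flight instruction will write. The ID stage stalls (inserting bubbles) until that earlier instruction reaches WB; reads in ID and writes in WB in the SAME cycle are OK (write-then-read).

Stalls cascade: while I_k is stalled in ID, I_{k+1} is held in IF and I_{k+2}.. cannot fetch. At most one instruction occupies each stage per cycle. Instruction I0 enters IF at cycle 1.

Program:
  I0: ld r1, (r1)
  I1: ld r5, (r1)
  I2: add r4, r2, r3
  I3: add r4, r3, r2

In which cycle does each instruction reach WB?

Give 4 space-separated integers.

Answer: 5 8 9 10

Derivation:
I0 ld r1 <- r1: IF@1 ID@2 stall=0 (-) EX@3 MEM@4 WB@5
I1 ld r5 <- r1: IF@2 ID@3 stall=2 (RAW on I0.r1 (WB@5)) EX@6 MEM@7 WB@8
I2 add r4 <- r2,r3: IF@3 ID@6 stall=0 (-) EX@7 MEM@8 WB@9
I3 add r4 <- r3,r2: IF@6 ID@7 stall=0 (-) EX@8 MEM@9 WB@10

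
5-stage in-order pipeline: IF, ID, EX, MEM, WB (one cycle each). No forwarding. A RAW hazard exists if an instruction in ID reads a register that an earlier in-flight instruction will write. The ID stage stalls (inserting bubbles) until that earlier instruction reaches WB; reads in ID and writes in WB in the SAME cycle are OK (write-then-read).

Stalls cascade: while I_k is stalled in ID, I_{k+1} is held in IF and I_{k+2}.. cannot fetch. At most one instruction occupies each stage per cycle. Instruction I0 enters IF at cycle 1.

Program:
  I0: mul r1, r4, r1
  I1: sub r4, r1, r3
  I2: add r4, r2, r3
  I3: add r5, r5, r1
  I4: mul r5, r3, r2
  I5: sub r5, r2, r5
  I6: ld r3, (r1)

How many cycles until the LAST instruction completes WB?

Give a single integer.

Answer: 15

Derivation:
I0 mul r1 <- r4,r1: IF@1 ID@2 stall=0 (-) EX@3 MEM@4 WB@5
I1 sub r4 <- r1,r3: IF@2 ID@3 stall=2 (RAW on I0.r1 (WB@5)) EX@6 MEM@7 WB@8
I2 add r4 <- r2,r3: IF@3 ID@6 stall=0 (-) EX@7 MEM@8 WB@9
I3 add r5 <- r5,r1: IF@6 ID@7 stall=0 (-) EX@8 MEM@9 WB@10
I4 mul r5 <- r3,r2: IF@7 ID@8 stall=0 (-) EX@9 MEM@10 WB@11
I5 sub r5 <- r2,r5: IF@8 ID@9 stall=2 (RAW on I4.r5 (WB@11)) EX@12 MEM@13 WB@14
I6 ld r3 <- r1: IF@9 ID@12 stall=0 (-) EX@13 MEM@14 WB@15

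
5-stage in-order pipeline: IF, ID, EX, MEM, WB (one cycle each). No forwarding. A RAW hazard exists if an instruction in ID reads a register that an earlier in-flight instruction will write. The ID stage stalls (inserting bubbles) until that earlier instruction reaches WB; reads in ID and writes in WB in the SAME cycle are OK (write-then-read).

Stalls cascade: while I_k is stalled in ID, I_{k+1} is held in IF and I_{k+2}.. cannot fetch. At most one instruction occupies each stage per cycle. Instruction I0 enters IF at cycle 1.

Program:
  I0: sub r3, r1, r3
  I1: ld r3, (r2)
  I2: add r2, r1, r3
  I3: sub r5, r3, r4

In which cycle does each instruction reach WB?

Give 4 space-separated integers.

I0 sub r3 <- r1,r3: IF@1 ID@2 stall=0 (-) EX@3 MEM@4 WB@5
I1 ld r3 <- r2: IF@2 ID@3 stall=0 (-) EX@4 MEM@5 WB@6
I2 add r2 <- r1,r3: IF@3 ID@4 stall=2 (RAW on I1.r3 (WB@6)) EX@7 MEM@8 WB@9
I3 sub r5 <- r3,r4: IF@4 ID@7 stall=0 (-) EX@8 MEM@9 WB@10

Answer: 5 6 9 10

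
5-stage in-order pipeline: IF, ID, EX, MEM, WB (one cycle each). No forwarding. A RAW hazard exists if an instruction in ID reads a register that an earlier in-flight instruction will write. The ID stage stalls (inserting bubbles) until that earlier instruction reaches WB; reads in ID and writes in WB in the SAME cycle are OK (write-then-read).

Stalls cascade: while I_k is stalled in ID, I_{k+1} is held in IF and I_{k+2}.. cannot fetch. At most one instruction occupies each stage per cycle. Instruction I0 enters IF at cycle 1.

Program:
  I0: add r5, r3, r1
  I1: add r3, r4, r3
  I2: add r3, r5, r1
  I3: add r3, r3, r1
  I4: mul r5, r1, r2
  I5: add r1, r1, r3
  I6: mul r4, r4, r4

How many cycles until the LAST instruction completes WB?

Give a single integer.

Answer: 15

Derivation:
I0 add r5 <- r3,r1: IF@1 ID@2 stall=0 (-) EX@3 MEM@4 WB@5
I1 add r3 <- r4,r3: IF@2 ID@3 stall=0 (-) EX@4 MEM@5 WB@6
I2 add r3 <- r5,r1: IF@3 ID@4 stall=1 (RAW on I0.r5 (WB@5)) EX@6 MEM@7 WB@8
I3 add r3 <- r3,r1: IF@4 ID@6 stall=2 (RAW on I2.r3 (WB@8)) EX@9 MEM@10 WB@11
I4 mul r5 <- r1,r2: IF@6 ID@9 stall=0 (-) EX@10 MEM@11 WB@12
I5 add r1 <- r1,r3: IF@9 ID@10 stall=1 (RAW on I3.r3 (WB@11)) EX@12 MEM@13 WB@14
I6 mul r4 <- r4,r4: IF@10 ID@12 stall=0 (-) EX@13 MEM@14 WB@15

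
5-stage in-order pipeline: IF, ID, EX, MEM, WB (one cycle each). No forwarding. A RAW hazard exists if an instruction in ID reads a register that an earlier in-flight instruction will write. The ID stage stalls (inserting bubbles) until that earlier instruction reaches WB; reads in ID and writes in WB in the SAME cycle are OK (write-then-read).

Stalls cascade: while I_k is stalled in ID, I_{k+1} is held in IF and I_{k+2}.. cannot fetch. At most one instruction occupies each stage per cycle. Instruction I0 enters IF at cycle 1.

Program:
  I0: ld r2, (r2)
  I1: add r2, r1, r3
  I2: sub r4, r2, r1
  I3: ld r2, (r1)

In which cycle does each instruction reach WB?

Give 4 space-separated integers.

Answer: 5 6 9 10

Derivation:
I0 ld r2 <- r2: IF@1 ID@2 stall=0 (-) EX@3 MEM@4 WB@5
I1 add r2 <- r1,r3: IF@2 ID@3 stall=0 (-) EX@4 MEM@5 WB@6
I2 sub r4 <- r2,r1: IF@3 ID@4 stall=2 (RAW on I1.r2 (WB@6)) EX@7 MEM@8 WB@9
I3 ld r2 <- r1: IF@4 ID@7 stall=0 (-) EX@8 MEM@9 WB@10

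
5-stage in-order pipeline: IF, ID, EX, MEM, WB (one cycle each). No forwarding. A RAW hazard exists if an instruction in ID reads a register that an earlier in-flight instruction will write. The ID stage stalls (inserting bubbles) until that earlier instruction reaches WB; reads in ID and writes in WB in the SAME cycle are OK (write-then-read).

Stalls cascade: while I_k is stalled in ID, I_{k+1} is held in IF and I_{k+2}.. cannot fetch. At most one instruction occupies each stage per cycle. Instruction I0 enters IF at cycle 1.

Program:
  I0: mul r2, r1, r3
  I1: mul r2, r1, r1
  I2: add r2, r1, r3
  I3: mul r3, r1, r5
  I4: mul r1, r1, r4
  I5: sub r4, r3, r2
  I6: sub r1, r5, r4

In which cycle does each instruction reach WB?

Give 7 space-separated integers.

I0 mul r2 <- r1,r3: IF@1 ID@2 stall=0 (-) EX@3 MEM@4 WB@5
I1 mul r2 <- r1,r1: IF@2 ID@3 stall=0 (-) EX@4 MEM@5 WB@6
I2 add r2 <- r1,r3: IF@3 ID@4 stall=0 (-) EX@5 MEM@6 WB@7
I3 mul r3 <- r1,r5: IF@4 ID@5 stall=0 (-) EX@6 MEM@7 WB@8
I4 mul r1 <- r1,r4: IF@5 ID@6 stall=0 (-) EX@7 MEM@8 WB@9
I5 sub r4 <- r3,r2: IF@6 ID@7 stall=1 (RAW on I3.r3 (WB@8)) EX@9 MEM@10 WB@11
I6 sub r1 <- r5,r4: IF@7 ID@9 stall=2 (RAW on I5.r4 (WB@11)) EX@12 MEM@13 WB@14

Answer: 5 6 7 8 9 11 14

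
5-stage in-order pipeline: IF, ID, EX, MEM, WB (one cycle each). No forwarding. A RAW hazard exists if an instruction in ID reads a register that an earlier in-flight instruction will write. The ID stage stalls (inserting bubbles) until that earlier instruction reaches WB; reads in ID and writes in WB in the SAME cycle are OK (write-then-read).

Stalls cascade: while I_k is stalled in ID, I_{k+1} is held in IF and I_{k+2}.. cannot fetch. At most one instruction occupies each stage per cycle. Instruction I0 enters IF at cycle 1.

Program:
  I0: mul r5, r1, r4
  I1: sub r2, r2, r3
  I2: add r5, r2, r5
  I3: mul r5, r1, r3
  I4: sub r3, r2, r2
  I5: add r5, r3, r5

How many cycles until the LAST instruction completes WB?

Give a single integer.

Answer: 14

Derivation:
I0 mul r5 <- r1,r4: IF@1 ID@2 stall=0 (-) EX@3 MEM@4 WB@5
I1 sub r2 <- r2,r3: IF@2 ID@3 stall=0 (-) EX@4 MEM@5 WB@6
I2 add r5 <- r2,r5: IF@3 ID@4 stall=2 (RAW on I1.r2 (WB@6)) EX@7 MEM@8 WB@9
I3 mul r5 <- r1,r3: IF@4 ID@7 stall=0 (-) EX@8 MEM@9 WB@10
I4 sub r3 <- r2,r2: IF@7 ID@8 stall=0 (-) EX@9 MEM@10 WB@11
I5 add r5 <- r3,r5: IF@8 ID@9 stall=2 (RAW on I4.r3 (WB@11)) EX@12 MEM@13 WB@14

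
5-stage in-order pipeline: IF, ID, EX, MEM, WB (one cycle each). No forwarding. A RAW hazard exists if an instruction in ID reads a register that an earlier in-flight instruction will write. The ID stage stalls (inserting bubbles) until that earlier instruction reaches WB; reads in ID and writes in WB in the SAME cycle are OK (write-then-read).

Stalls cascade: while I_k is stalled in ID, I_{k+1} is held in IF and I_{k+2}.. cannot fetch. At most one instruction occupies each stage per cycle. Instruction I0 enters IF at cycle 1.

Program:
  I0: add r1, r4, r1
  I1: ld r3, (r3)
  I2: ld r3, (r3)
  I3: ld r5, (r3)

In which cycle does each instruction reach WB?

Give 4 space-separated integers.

I0 add r1 <- r4,r1: IF@1 ID@2 stall=0 (-) EX@3 MEM@4 WB@5
I1 ld r3 <- r3: IF@2 ID@3 stall=0 (-) EX@4 MEM@5 WB@6
I2 ld r3 <- r3: IF@3 ID@4 stall=2 (RAW on I1.r3 (WB@6)) EX@7 MEM@8 WB@9
I3 ld r5 <- r3: IF@4 ID@7 stall=2 (RAW on I2.r3 (WB@9)) EX@10 MEM@11 WB@12

Answer: 5 6 9 12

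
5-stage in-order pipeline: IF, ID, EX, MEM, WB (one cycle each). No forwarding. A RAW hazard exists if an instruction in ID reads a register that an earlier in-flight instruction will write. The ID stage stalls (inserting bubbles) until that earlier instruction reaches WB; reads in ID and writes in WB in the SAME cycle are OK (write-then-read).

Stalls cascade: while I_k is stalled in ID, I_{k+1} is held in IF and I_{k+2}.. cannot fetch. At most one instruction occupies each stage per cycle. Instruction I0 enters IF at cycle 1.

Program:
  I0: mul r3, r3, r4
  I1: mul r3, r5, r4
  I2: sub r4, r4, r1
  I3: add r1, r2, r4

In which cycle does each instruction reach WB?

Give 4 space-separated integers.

Answer: 5 6 7 10

Derivation:
I0 mul r3 <- r3,r4: IF@1 ID@2 stall=0 (-) EX@3 MEM@4 WB@5
I1 mul r3 <- r5,r4: IF@2 ID@3 stall=0 (-) EX@4 MEM@5 WB@6
I2 sub r4 <- r4,r1: IF@3 ID@4 stall=0 (-) EX@5 MEM@6 WB@7
I3 add r1 <- r2,r4: IF@4 ID@5 stall=2 (RAW on I2.r4 (WB@7)) EX@8 MEM@9 WB@10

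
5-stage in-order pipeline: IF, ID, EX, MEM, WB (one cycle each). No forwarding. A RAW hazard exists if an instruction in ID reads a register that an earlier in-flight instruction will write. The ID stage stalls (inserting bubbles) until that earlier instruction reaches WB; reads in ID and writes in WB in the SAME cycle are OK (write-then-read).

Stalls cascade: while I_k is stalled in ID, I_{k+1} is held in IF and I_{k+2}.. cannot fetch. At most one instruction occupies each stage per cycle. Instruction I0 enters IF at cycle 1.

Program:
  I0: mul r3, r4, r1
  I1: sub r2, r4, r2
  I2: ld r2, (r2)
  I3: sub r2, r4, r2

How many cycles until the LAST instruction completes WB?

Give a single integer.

Answer: 12

Derivation:
I0 mul r3 <- r4,r1: IF@1 ID@2 stall=0 (-) EX@3 MEM@4 WB@5
I1 sub r2 <- r4,r2: IF@2 ID@3 stall=0 (-) EX@4 MEM@5 WB@6
I2 ld r2 <- r2: IF@3 ID@4 stall=2 (RAW on I1.r2 (WB@6)) EX@7 MEM@8 WB@9
I3 sub r2 <- r4,r2: IF@4 ID@7 stall=2 (RAW on I2.r2 (WB@9)) EX@10 MEM@11 WB@12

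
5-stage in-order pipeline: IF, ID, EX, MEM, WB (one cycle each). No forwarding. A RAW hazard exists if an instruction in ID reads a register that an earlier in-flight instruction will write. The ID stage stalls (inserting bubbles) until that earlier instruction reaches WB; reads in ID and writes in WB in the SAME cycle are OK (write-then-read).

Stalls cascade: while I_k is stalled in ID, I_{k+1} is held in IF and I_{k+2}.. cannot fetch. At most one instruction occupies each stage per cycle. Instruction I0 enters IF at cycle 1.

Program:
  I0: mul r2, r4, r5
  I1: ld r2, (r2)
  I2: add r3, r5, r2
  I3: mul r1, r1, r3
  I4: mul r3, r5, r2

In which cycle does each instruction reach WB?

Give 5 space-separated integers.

I0 mul r2 <- r4,r5: IF@1 ID@2 stall=0 (-) EX@3 MEM@4 WB@5
I1 ld r2 <- r2: IF@2 ID@3 stall=2 (RAW on I0.r2 (WB@5)) EX@6 MEM@7 WB@8
I2 add r3 <- r5,r2: IF@3 ID@6 stall=2 (RAW on I1.r2 (WB@8)) EX@9 MEM@10 WB@11
I3 mul r1 <- r1,r3: IF@6 ID@9 stall=2 (RAW on I2.r3 (WB@11)) EX@12 MEM@13 WB@14
I4 mul r3 <- r5,r2: IF@9 ID@12 stall=0 (-) EX@13 MEM@14 WB@15

Answer: 5 8 11 14 15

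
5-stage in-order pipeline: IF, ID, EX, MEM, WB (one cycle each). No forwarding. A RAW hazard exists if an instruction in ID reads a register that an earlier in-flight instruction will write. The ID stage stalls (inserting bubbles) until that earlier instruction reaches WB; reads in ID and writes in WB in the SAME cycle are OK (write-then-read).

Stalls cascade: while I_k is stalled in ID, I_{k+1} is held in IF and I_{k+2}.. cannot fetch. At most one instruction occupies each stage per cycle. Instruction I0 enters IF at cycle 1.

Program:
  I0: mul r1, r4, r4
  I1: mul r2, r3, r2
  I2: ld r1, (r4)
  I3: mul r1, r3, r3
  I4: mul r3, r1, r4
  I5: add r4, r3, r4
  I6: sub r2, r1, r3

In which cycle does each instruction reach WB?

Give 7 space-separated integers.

I0 mul r1 <- r4,r4: IF@1 ID@2 stall=0 (-) EX@3 MEM@4 WB@5
I1 mul r2 <- r3,r2: IF@2 ID@3 stall=0 (-) EX@4 MEM@5 WB@6
I2 ld r1 <- r4: IF@3 ID@4 stall=0 (-) EX@5 MEM@6 WB@7
I3 mul r1 <- r3,r3: IF@4 ID@5 stall=0 (-) EX@6 MEM@7 WB@8
I4 mul r3 <- r1,r4: IF@5 ID@6 stall=2 (RAW on I3.r1 (WB@8)) EX@9 MEM@10 WB@11
I5 add r4 <- r3,r4: IF@6 ID@9 stall=2 (RAW on I4.r3 (WB@11)) EX@12 MEM@13 WB@14
I6 sub r2 <- r1,r3: IF@9 ID@12 stall=0 (-) EX@13 MEM@14 WB@15

Answer: 5 6 7 8 11 14 15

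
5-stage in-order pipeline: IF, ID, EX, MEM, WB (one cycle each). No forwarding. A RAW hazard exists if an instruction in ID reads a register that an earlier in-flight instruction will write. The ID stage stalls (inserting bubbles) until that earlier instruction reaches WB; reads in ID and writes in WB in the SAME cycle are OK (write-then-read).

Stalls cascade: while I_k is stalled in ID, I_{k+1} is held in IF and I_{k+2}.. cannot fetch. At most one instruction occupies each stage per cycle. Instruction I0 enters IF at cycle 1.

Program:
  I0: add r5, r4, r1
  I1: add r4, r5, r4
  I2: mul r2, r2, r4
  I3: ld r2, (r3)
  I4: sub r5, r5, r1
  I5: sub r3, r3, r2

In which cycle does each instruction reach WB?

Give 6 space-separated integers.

I0 add r5 <- r4,r1: IF@1 ID@2 stall=0 (-) EX@3 MEM@4 WB@5
I1 add r4 <- r5,r4: IF@2 ID@3 stall=2 (RAW on I0.r5 (WB@5)) EX@6 MEM@7 WB@8
I2 mul r2 <- r2,r4: IF@3 ID@6 stall=2 (RAW on I1.r4 (WB@8)) EX@9 MEM@10 WB@11
I3 ld r2 <- r3: IF@6 ID@9 stall=0 (-) EX@10 MEM@11 WB@12
I4 sub r5 <- r5,r1: IF@9 ID@10 stall=0 (-) EX@11 MEM@12 WB@13
I5 sub r3 <- r3,r2: IF@10 ID@11 stall=1 (RAW on I3.r2 (WB@12)) EX@13 MEM@14 WB@15

Answer: 5 8 11 12 13 15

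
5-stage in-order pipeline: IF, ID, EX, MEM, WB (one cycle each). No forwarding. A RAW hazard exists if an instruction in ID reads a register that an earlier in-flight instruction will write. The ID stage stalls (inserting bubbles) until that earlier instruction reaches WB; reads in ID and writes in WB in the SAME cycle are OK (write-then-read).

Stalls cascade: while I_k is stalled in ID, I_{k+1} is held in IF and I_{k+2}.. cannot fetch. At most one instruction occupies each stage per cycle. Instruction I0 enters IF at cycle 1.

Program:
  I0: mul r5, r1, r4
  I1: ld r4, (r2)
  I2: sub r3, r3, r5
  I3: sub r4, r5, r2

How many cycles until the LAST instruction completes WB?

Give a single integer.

I0 mul r5 <- r1,r4: IF@1 ID@2 stall=0 (-) EX@3 MEM@4 WB@5
I1 ld r4 <- r2: IF@2 ID@3 stall=0 (-) EX@4 MEM@5 WB@6
I2 sub r3 <- r3,r5: IF@3 ID@4 stall=1 (RAW on I0.r5 (WB@5)) EX@6 MEM@7 WB@8
I3 sub r4 <- r5,r2: IF@4 ID@6 stall=0 (-) EX@7 MEM@8 WB@9

Answer: 9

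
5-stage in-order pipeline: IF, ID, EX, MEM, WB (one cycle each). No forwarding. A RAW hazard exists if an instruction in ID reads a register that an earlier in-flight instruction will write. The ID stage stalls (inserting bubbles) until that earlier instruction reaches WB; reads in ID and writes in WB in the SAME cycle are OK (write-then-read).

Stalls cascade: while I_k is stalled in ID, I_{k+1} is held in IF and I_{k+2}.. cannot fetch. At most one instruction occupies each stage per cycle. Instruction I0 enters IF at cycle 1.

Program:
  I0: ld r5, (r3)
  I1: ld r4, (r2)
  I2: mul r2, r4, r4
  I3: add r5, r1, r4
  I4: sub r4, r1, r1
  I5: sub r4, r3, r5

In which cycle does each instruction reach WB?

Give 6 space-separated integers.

Answer: 5 6 9 10 11 13

Derivation:
I0 ld r5 <- r3: IF@1 ID@2 stall=0 (-) EX@3 MEM@4 WB@5
I1 ld r4 <- r2: IF@2 ID@3 stall=0 (-) EX@4 MEM@5 WB@6
I2 mul r2 <- r4,r4: IF@3 ID@4 stall=2 (RAW on I1.r4 (WB@6)) EX@7 MEM@8 WB@9
I3 add r5 <- r1,r4: IF@4 ID@7 stall=0 (-) EX@8 MEM@9 WB@10
I4 sub r4 <- r1,r1: IF@7 ID@8 stall=0 (-) EX@9 MEM@10 WB@11
I5 sub r4 <- r3,r5: IF@8 ID@9 stall=1 (RAW on I3.r5 (WB@10)) EX@11 MEM@12 WB@13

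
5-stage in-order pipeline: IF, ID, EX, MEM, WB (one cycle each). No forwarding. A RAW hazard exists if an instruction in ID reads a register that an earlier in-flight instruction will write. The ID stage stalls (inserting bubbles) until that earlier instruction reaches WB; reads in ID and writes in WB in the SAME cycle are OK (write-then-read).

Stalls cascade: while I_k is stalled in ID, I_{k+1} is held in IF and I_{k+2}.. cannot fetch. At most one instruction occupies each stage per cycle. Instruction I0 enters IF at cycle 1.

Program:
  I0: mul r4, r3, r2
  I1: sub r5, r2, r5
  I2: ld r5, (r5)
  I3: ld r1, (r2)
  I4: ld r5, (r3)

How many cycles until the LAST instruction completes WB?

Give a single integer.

Answer: 11

Derivation:
I0 mul r4 <- r3,r2: IF@1 ID@2 stall=0 (-) EX@3 MEM@4 WB@5
I1 sub r5 <- r2,r5: IF@2 ID@3 stall=0 (-) EX@4 MEM@5 WB@6
I2 ld r5 <- r5: IF@3 ID@4 stall=2 (RAW on I1.r5 (WB@6)) EX@7 MEM@8 WB@9
I3 ld r1 <- r2: IF@4 ID@7 stall=0 (-) EX@8 MEM@9 WB@10
I4 ld r5 <- r3: IF@7 ID@8 stall=0 (-) EX@9 MEM@10 WB@11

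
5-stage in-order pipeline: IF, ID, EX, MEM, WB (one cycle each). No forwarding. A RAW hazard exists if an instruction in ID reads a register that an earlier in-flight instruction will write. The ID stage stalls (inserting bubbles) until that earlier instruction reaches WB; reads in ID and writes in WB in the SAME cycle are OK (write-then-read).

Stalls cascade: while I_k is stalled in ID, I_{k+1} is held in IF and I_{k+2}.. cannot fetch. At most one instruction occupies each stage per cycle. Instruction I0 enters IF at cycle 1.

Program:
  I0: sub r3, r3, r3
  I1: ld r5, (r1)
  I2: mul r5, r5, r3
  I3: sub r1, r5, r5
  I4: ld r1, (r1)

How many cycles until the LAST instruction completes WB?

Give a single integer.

I0 sub r3 <- r3,r3: IF@1 ID@2 stall=0 (-) EX@3 MEM@4 WB@5
I1 ld r5 <- r1: IF@2 ID@3 stall=0 (-) EX@4 MEM@5 WB@6
I2 mul r5 <- r5,r3: IF@3 ID@4 stall=2 (RAW on I1.r5 (WB@6)) EX@7 MEM@8 WB@9
I3 sub r1 <- r5,r5: IF@4 ID@7 stall=2 (RAW on I2.r5 (WB@9)) EX@10 MEM@11 WB@12
I4 ld r1 <- r1: IF@7 ID@10 stall=2 (RAW on I3.r1 (WB@12)) EX@13 MEM@14 WB@15

Answer: 15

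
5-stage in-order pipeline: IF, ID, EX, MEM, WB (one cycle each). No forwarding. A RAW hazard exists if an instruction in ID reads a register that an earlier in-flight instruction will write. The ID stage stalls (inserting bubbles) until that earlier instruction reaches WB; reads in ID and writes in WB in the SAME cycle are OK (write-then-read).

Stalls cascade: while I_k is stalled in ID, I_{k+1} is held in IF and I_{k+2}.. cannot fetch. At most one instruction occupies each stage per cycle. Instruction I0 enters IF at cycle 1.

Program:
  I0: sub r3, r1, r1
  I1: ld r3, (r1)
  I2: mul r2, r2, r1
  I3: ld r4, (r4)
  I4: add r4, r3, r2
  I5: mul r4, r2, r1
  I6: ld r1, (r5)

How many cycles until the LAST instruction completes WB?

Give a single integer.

I0 sub r3 <- r1,r1: IF@1 ID@2 stall=0 (-) EX@3 MEM@4 WB@5
I1 ld r3 <- r1: IF@2 ID@3 stall=0 (-) EX@4 MEM@5 WB@6
I2 mul r2 <- r2,r1: IF@3 ID@4 stall=0 (-) EX@5 MEM@6 WB@7
I3 ld r4 <- r4: IF@4 ID@5 stall=0 (-) EX@6 MEM@7 WB@8
I4 add r4 <- r3,r2: IF@5 ID@6 stall=1 (RAW on I2.r2 (WB@7)) EX@8 MEM@9 WB@10
I5 mul r4 <- r2,r1: IF@6 ID@8 stall=0 (-) EX@9 MEM@10 WB@11
I6 ld r1 <- r5: IF@8 ID@9 stall=0 (-) EX@10 MEM@11 WB@12

Answer: 12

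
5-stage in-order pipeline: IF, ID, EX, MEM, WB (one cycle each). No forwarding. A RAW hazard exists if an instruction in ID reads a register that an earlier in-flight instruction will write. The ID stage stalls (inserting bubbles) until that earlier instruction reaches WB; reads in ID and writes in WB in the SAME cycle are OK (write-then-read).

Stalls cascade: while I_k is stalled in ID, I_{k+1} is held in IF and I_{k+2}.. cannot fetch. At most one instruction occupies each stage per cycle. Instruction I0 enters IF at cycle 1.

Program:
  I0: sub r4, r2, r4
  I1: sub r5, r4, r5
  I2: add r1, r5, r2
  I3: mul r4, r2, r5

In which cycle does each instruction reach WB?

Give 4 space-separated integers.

Answer: 5 8 11 12

Derivation:
I0 sub r4 <- r2,r4: IF@1 ID@2 stall=0 (-) EX@3 MEM@4 WB@5
I1 sub r5 <- r4,r5: IF@2 ID@3 stall=2 (RAW on I0.r4 (WB@5)) EX@6 MEM@7 WB@8
I2 add r1 <- r5,r2: IF@3 ID@6 stall=2 (RAW on I1.r5 (WB@8)) EX@9 MEM@10 WB@11
I3 mul r4 <- r2,r5: IF@6 ID@9 stall=0 (-) EX@10 MEM@11 WB@12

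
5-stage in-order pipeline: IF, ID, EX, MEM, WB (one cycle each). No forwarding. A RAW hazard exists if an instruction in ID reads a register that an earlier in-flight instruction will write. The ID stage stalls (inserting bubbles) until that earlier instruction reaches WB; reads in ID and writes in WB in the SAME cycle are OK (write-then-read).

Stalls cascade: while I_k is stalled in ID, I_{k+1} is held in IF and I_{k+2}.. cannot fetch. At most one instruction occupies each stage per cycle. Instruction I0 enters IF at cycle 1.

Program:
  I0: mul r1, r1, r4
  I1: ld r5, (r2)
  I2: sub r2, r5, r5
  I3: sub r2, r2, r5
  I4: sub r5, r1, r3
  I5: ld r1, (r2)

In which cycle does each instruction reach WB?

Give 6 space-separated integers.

I0 mul r1 <- r1,r4: IF@1 ID@2 stall=0 (-) EX@3 MEM@4 WB@5
I1 ld r5 <- r2: IF@2 ID@3 stall=0 (-) EX@4 MEM@5 WB@6
I2 sub r2 <- r5,r5: IF@3 ID@4 stall=2 (RAW on I1.r5 (WB@6)) EX@7 MEM@8 WB@9
I3 sub r2 <- r2,r5: IF@4 ID@7 stall=2 (RAW on I2.r2 (WB@9)) EX@10 MEM@11 WB@12
I4 sub r5 <- r1,r3: IF@7 ID@10 stall=0 (-) EX@11 MEM@12 WB@13
I5 ld r1 <- r2: IF@10 ID@11 stall=1 (RAW on I3.r2 (WB@12)) EX@13 MEM@14 WB@15

Answer: 5 6 9 12 13 15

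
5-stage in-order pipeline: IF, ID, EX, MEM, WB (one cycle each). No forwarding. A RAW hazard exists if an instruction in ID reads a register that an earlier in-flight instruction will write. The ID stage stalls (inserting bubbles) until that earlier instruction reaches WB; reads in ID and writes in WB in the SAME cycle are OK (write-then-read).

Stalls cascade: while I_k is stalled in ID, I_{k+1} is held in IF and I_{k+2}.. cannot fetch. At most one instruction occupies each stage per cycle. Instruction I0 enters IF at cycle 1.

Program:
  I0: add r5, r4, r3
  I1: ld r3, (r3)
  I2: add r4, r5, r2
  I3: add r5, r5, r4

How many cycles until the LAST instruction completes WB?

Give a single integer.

I0 add r5 <- r4,r3: IF@1 ID@2 stall=0 (-) EX@3 MEM@4 WB@5
I1 ld r3 <- r3: IF@2 ID@3 stall=0 (-) EX@4 MEM@5 WB@6
I2 add r4 <- r5,r2: IF@3 ID@4 stall=1 (RAW on I0.r5 (WB@5)) EX@6 MEM@7 WB@8
I3 add r5 <- r5,r4: IF@4 ID@6 stall=2 (RAW on I2.r4 (WB@8)) EX@9 MEM@10 WB@11

Answer: 11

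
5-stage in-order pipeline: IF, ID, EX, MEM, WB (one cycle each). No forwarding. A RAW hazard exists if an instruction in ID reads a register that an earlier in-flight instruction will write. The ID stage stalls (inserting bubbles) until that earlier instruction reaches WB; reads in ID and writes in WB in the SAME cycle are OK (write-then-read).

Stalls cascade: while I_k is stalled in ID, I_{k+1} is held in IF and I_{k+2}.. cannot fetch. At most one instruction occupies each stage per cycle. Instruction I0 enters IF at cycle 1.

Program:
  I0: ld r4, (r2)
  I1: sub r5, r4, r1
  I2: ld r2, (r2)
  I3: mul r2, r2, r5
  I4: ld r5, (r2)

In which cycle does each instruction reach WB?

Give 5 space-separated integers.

I0 ld r4 <- r2: IF@1 ID@2 stall=0 (-) EX@3 MEM@4 WB@5
I1 sub r5 <- r4,r1: IF@2 ID@3 stall=2 (RAW on I0.r4 (WB@5)) EX@6 MEM@7 WB@8
I2 ld r2 <- r2: IF@3 ID@6 stall=0 (-) EX@7 MEM@8 WB@9
I3 mul r2 <- r2,r5: IF@6 ID@7 stall=2 (RAW on I2.r2 (WB@9)) EX@10 MEM@11 WB@12
I4 ld r5 <- r2: IF@7 ID@10 stall=2 (RAW on I3.r2 (WB@12)) EX@13 MEM@14 WB@15

Answer: 5 8 9 12 15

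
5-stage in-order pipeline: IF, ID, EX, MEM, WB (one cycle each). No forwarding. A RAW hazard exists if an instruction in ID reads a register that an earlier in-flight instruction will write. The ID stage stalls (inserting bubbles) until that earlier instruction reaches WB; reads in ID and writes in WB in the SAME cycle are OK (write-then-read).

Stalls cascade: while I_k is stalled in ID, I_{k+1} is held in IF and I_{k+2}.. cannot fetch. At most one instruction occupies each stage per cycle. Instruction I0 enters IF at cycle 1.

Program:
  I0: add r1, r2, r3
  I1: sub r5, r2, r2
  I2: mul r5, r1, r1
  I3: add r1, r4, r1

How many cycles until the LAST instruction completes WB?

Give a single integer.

Answer: 9

Derivation:
I0 add r1 <- r2,r3: IF@1 ID@2 stall=0 (-) EX@3 MEM@4 WB@5
I1 sub r5 <- r2,r2: IF@2 ID@3 stall=0 (-) EX@4 MEM@5 WB@6
I2 mul r5 <- r1,r1: IF@3 ID@4 stall=1 (RAW on I0.r1 (WB@5)) EX@6 MEM@7 WB@8
I3 add r1 <- r4,r1: IF@4 ID@6 stall=0 (-) EX@7 MEM@8 WB@9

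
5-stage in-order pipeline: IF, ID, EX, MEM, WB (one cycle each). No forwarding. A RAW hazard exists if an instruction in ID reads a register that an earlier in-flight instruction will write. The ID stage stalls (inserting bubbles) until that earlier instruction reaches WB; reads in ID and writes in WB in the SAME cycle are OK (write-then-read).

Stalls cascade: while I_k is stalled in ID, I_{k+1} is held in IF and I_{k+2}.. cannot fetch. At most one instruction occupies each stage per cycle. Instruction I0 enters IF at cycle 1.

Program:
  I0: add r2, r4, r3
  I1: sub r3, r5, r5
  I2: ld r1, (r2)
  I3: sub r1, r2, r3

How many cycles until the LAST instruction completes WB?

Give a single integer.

I0 add r2 <- r4,r3: IF@1 ID@2 stall=0 (-) EX@3 MEM@4 WB@5
I1 sub r3 <- r5,r5: IF@2 ID@3 stall=0 (-) EX@4 MEM@5 WB@6
I2 ld r1 <- r2: IF@3 ID@4 stall=1 (RAW on I0.r2 (WB@5)) EX@6 MEM@7 WB@8
I3 sub r1 <- r2,r3: IF@4 ID@6 stall=0 (-) EX@7 MEM@8 WB@9

Answer: 9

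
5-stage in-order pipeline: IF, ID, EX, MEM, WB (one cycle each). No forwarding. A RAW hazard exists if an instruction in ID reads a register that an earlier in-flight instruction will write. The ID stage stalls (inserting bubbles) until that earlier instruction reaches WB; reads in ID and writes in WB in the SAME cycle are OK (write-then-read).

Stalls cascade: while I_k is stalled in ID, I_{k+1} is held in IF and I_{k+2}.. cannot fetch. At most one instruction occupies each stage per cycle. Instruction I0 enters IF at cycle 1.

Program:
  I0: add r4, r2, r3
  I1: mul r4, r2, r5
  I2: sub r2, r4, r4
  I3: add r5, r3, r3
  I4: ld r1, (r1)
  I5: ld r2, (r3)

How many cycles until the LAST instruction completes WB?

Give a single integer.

Answer: 12

Derivation:
I0 add r4 <- r2,r3: IF@1 ID@2 stall=0 (-) EX@3 MEM@4 WB@5
I1 mul r4 <- r2,r5: IF@2 ID@3 stall=0 (-) EX@4 MEM@5 WB@6
I2 sub r2 <- r4,r4: IF@3 ID@4 stall=2 (RAW on I1.r4 (WB@6)) EX@7 MEM@8 WB@9
I3 add r5 <- r3,r3: IF@4 ID@7 stall=0 (-) EX@8 MEM@9 WB@10
I4 ld r1 <- r1: IF@7 ID@8 stall=0 (-) EX@9 MEM@10 WB@11
I5 ld r2 <- r3: IF@8 ID@9 stall=0 (-) EX@10 MEM@11 WB@12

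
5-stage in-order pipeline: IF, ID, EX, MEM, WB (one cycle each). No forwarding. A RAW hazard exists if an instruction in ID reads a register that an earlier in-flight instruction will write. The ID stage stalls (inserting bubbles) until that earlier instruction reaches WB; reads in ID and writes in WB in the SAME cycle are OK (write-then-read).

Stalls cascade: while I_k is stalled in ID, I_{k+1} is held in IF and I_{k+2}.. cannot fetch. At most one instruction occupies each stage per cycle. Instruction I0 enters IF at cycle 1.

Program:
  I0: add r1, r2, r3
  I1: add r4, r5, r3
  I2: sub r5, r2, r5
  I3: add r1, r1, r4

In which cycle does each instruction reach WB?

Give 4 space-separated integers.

I0 add r1 <- r2,r3: IF@1 ID@2 stall=0 (-) EX@3 MEM@4 WB@5
I1 add r4 <- r5,r3: IF@2 ID@3 stall=0 (-) EX@4 MEM@5 WB@6
I2 sub r5 <- r2,r5: IF@3 ID@4 stall=0 (-) EX@5 MEM@6 WB@7
I3 add r1 <- r1,r4: IF@4 ID@5 stall=1 (RAW on I1.r4 (WB@6)) EX@7 MEM@8 WB@9

Answer: 5 6 7 9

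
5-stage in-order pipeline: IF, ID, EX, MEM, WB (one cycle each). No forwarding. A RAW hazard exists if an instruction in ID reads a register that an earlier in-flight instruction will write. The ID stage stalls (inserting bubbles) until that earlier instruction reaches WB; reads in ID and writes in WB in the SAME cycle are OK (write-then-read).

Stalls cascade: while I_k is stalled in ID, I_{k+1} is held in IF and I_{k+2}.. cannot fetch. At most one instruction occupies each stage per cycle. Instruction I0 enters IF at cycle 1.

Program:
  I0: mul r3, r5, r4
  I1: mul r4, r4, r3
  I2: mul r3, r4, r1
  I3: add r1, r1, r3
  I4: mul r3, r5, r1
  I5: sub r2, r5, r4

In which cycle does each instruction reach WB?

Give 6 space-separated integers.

Answer: 5 8 11 14 17 18

Derivation:
I0 mul r3 <- r5,r4: IF@1 ID@2 stall=0 (-) EX@3 MEM@4 WB@5
I1 mul r4 <- r4,r3: IF@2 ID@3 stall=2 (RAW on I0.r3 (WB@5)) EX@6 MEM@7 WB@8
I2 mul r3 <- r4,r1: IF@3 ID@6 stall=2 (RAW on I1.r4 (WB@8)) EX@9 MEM@10 WB@11
I3 add r1 <- r1,r3: IF@6 ID@9 stall=2 (RAW on I2.r3 (WB@11)) EX@12 MEM@13 WB@14
I4 mul r3 <- r5,r1: IF@9 ID@12 stall=2 (RAW on I3.r1 (WB@14)) EX@15 MEM@16 WB@17
I5 sub r2 <- r5,r4: IF@12 ID@15 stall=0 (-) EX@16 MEM@17 WB@18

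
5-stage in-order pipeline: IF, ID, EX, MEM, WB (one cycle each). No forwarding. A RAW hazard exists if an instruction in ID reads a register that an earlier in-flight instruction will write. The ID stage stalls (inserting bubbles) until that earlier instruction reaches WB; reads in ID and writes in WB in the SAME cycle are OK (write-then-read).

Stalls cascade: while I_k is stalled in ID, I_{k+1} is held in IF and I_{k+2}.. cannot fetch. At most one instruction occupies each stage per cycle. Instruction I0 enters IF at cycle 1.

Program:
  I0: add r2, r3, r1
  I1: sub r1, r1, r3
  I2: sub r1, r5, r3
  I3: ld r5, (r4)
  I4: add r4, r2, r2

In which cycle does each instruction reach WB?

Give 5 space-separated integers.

Answer: 5 6 7 8 9

Derivation:
I0 add r2 <- r3,r1: IF@1 ID@2 stall=0 (-) EX@3 MEM@4 WB@5
I1 sub r1 <- r1,r3: IF@2 ID@3 stall=0 (-) EX@4 MEM@5 WB@6
I2 sub r1 <- r5,r3: IF@3 ID@4 stall=0 (-) EX@5 MEM@6 WB@7
I3 ld r5 <- r4: IF@4 ID@5 stall=0 (-) EX@6 MEM@7 WB@8
I4 add r4 <- r2,r2: IF@5 ID@6 stall=0 (-) EX@7 MEM@8 WB@9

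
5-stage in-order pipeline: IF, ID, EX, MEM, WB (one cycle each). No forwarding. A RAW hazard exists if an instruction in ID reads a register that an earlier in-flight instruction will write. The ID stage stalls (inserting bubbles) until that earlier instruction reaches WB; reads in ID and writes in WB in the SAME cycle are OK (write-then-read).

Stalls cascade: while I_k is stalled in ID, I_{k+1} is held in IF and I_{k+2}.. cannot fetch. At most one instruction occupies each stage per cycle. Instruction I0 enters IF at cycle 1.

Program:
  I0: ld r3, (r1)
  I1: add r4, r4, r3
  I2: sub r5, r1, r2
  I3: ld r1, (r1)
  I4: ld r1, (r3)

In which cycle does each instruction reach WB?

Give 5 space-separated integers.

Answer: 5 8 9 10 11

Derivation:
I0 ld r3 <- r1: IF@1 ID@2 stall=0 (-) EX@3 MEM@4 WB@5
I1 add r4 <- r4,r3: IF@2 ID@3 stall=2 (RAW on I0.r3 (WB@5)) EX@6 MEM@7 WB@8
I2 sub r5 <- r1,r2: IF@3 ID@6 stall=0 (-) EX@7 MEM@8 WB@9
I3 ld r1 <- r1: IF@6 ID@7 stall=0 (-) EX@8 MEM@9 WB@10
I4 ld r1 <- r3: IF@7 ID@8 stall=0 (-) EX@9 MEM@10 WB@11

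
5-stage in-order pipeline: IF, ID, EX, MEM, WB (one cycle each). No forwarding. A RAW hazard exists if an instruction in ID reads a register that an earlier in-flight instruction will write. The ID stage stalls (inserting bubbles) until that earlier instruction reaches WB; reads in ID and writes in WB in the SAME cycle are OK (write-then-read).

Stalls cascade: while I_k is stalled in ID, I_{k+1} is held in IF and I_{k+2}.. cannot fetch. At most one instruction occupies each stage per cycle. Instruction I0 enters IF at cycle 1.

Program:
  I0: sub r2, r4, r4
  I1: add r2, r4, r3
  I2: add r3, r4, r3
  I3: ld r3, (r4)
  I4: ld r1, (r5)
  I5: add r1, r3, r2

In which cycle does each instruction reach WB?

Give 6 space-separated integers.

Answer: 5 6 7 8 9 11

Derivation:
I0 sub r2 <- r4,r4: IF@1 ID@2 stall=0 (-) EX@3 MEM@4 WB@5
I1 add r2 <- r4,r3: IF@2 ID@3 stall=0 (-) EX@4 MEM@5 WB@6
I2 add r3 <- r4,r3: IF@3 ID@4 stall=0 (-) EX@5 MEM@6 WB@7
I3 ld r3 <- r4: IF@4 ID@5 stall=0 (-) EX@6 MEM@7 WB@8
I4 ld r1 <- r5: IF@5 ID@6 stall=0 (-) EX@7 MEM@8 WB@9
I5 add r1 <- r3,r2: IF@6 ID@7 stall=1 (RAW on I3.r3 (WB@8)) EX@9 MEM@10 WB@11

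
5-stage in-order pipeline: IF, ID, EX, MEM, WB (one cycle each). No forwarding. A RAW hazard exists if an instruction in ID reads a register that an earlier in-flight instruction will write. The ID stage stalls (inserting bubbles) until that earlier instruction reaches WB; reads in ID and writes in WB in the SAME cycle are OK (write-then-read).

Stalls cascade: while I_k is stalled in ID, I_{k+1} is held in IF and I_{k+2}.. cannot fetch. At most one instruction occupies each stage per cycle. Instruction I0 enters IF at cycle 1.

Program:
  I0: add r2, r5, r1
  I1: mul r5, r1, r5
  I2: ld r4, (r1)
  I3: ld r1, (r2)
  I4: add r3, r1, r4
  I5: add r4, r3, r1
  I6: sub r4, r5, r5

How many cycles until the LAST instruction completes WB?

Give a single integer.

I0 add r2 <- r5,r1: IF@1 ID@2 stall=0 (-) EX@3 MEM@4 WB@5
I1 mul r5 <- r1,r5: IF@2 ID@3 stall=0 (-) EX@4 MEM@5 WB@6
I2 ld r4 <- r1: IF@3 ID@4 stall=0 (-) EX@5 MEM@6 WB@7
I3 ld r1 <- r2: IF@4 ID@5 stall=0 (-) EX@6 MEM@7 WB@8
I4 add r3 <- r1,r4: IF@5 ID@6 stall=2 (RAW on I3.r1 (WB@8)) EX@9 MEM@10 WB@11
I5 add r4 <- r3,r1: IF@6 ID@9 stall=2 (RAW on I4.r3 (WB@11)) EX@12 MEM@13 WB@14
I6 sub r4 <- r5,r5: IF@9 ID@12 stall=0 (-) EX@13 MEM@14 WB@15

Answer: 15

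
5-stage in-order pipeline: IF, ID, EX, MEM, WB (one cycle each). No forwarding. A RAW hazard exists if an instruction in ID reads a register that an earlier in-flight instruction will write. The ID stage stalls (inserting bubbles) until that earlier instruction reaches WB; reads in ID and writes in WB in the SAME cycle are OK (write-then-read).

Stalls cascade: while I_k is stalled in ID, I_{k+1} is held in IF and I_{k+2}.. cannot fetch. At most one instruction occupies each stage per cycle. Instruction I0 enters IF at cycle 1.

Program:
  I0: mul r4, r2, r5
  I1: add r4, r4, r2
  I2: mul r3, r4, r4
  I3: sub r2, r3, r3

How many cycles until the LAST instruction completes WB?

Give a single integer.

I0 mul r4 <- r2,r5: IF@1 ID@2 stall=0 (-) EX@3 MEM@4 WB@5
I1 add r4 <- r4,r2: IF@2 ID@3 stall=2 (RAW on I0.r4 (WB@5)) EX@6 MEM@7 WB@8
I2 mul r3 <- r4,r4: IF@3 ID@6 stall=2 (RAW on I1.r4 (WB@8)) EX@9 MEM@10 WB@11
I3 sub r2 <- r3,r3: IF@6 ID@9 stall=2 (RAW on I2.r3 (WB@11)) EX@12 MEM@13 WB@14

Answer: 14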